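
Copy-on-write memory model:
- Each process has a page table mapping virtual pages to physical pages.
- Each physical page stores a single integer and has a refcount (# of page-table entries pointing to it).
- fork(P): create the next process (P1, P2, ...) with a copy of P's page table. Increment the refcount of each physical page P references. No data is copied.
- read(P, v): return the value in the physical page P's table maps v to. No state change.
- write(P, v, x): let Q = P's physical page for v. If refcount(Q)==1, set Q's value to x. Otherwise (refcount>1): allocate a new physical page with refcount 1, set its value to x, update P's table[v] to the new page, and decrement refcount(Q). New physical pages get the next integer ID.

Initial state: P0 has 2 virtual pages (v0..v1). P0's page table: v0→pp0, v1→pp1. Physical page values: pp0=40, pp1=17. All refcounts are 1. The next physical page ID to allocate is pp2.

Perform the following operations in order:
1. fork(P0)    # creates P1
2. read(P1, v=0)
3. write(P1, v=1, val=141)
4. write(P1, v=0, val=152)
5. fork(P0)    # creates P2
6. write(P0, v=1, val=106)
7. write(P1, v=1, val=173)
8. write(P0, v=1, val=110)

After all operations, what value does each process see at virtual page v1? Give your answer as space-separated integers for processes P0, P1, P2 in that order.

Op 1: fork(P0) -> P1. 2 ppages; refcounts: pp0:2 pp1:2
Op 2: read(P1, v0) -> 40. No state change.
Op 3: write(P1, v1, 141). refcount(pp1)=2>1 -> COPY to pp2. 3 ppages; refcounts: pp0:2 pp1:1 pp2:1
Op 4: write(P1, v0, 152). refcount(pp0)=2>1 -> COPY to pp3. 4 ppages; refcounts: pp0:1 pp1:1 pp2:1 pp3:1
Op 5: fork(P0) -> P2. 4 ppages; refcounts: pp0:2 pp1:2 pp2:1 pp3:1
Op 6: write(P0, v1, 106). refcount(pp1)=2>1 -> COPY to pp4. 5 ppages; refcounts: pp0:2 pp1:1 pp2:1 pp3:1 pp4:1
Op 7: write(P1, v1, 173). refcount(pp2)=1 -> write in place. 5 ppages; refcounts: pp0:2 pp1:1 pp2:1 pp3:1 pp4:1
Op 8: write(P0, v1, 110). refcount(pp4)=1 -> write in place. 5 ppages; refcounts: pp0:2 pp1:1 pp2:1 pp3:1 pp4:1
P0: v1 -> pp4 = 110
P1: v1 -> pp2 = 173
P2: v1 -> pp1 = 17

Answer: 110 173 17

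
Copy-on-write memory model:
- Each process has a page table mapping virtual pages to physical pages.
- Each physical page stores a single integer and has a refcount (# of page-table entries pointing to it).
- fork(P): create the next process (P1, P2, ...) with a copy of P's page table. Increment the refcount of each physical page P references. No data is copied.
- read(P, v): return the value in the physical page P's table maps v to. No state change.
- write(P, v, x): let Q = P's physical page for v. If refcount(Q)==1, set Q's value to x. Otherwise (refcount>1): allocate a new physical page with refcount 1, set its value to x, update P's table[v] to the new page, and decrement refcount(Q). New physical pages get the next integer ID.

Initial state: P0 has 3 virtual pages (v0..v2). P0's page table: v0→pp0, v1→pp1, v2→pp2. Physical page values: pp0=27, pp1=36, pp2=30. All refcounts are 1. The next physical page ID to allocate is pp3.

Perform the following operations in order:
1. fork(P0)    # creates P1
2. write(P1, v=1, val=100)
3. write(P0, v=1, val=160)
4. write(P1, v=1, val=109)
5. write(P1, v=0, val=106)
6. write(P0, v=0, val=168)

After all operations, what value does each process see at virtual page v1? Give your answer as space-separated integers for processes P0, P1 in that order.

Answer: 160 109

Derivation:
Op 1: fork(P0) -> P1. 3 ppages; refcounts: pp0:2 pp1:2 pp2:2
Op 2: write(P1, v1, 100). refcount(pp1)=2>1 -> COPY to pp3. 4 ppages; refcounts: pp0:2 pp1:1 pp2:2 pp3:1
Op 3: write(P0, v1, 160). refcount(pp1)=1 -> write in place. 4 ppages; refcounts: pp0:2 pp1:1 pp2:2 pp3:1
Op 4: write(P1, v1, 109). refcount(pp3)=1 -> write in place. 4 ppages; refcounts: pp0:2 pp1:1 pp2:2 pp3:1
Op 5: write(P1, v0, 106). refcount(pp0)=2>1 -> COPY to pp4. 5 ppages; refcounts: pp0:1 pp1:1 pp2:2 pp3:1 pp4:1
Op 6: write(P0, v0, 168). refcount(pp0)=1 -> write in place. 5 ppages; refcounts: pp0:1 pp1:1 pp2:2 pp3:1 pp4:1
P0: v1 -> pp1 = 160
P1: v1 -> pp3 = 109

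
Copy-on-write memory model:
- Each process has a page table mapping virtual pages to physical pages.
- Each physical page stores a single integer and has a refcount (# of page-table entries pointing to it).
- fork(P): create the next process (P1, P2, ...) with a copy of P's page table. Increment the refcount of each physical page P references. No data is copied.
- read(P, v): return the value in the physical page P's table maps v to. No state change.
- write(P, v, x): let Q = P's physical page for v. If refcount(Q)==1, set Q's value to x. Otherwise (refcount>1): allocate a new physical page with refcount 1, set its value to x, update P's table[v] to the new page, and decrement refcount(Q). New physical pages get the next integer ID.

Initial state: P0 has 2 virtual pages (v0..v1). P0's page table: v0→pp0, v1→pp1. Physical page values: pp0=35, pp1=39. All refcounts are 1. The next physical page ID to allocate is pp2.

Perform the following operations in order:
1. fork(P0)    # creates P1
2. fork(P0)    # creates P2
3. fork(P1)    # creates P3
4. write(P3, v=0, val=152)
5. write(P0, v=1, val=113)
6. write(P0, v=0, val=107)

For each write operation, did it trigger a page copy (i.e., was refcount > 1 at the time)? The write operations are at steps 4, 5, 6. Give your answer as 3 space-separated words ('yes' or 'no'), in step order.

Op 1: fork(P0) -> P1. 2 ppages; refcounts: pp0:2 pp1:2
Op 2: fork(P0) -> P2. 2 ppages; refcounts: pp0:3 pp1:3
Op 3: fork(P1) -> P3. 2 ppages; refcounts: pp0:4 pp1:4
Op 4: write(P3, v0, 152). refcount(pp0)=4>1 -> COPY to pp2. 3 ppages; refcounts: pp0:3 pp1:4 pp2:1
Op 5: write(P0, v1, 113). refcount(pp1)=4>1 -> COPY to pp3. 4 ppages; refcounts: pp0:3 pp1:3 pp2:1 pp3:1
Op 6: write(P0, v0, 107). refcount(pp0)=3>1 -> COPY to pp4. 5 ppages; refcounts: pp0:2 pp1:3 pp2:1 pp3:1 pp4:1

yes yes yes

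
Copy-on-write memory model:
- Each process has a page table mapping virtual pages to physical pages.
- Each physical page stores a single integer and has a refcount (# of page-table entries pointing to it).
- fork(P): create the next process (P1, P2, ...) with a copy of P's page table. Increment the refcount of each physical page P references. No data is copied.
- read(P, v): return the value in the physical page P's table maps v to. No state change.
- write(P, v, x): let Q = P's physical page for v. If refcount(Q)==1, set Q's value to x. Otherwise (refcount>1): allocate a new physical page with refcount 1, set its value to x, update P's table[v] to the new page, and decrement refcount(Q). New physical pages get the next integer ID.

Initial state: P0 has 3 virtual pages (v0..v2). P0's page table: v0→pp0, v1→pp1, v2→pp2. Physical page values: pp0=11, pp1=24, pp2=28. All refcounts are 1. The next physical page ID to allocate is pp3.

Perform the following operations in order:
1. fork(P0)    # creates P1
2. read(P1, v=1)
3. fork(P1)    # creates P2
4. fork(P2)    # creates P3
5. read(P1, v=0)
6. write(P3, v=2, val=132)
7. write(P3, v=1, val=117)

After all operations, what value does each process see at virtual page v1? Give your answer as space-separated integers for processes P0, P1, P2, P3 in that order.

Answer: 24 24 24 117

Derivation:
Op 1: fork(P0) -> P1. 3 ppages; refcounts: pp0:2 pp1:2 pp2:2
Op 2: read(P1, v1) -> 24. No state change.
Op 3: fork(P1) -> P2. 3 ppages; refcounts: pp0:3 pp1:3 pp2:3
Op 4: fork(P2) -> P3. 3 ppages; refcounts: pp0:4 pp1:4 pp2:4
Op 5: read(P1, v0) -> 11. No state change.
Op 6: write(P3, v2, 132). refcount(pp2)=4>1 -> COPY to pp3. 4 ppages; refcounts: pp0:4 pp1:4 pp2:3 pp3:1
Op 7: write(P3, v1, 117). refcount(pp1)=4>1 -> COPY to pp4. 5 ppages; refcounts: pp0:4 pp1:3 pp2:3 pp3:1 pp4:1
P0: v1 -> pp1 = 24
P1: v1 -> pp1 = 24
P2: v1 -> pp1 = 24
P3: v1 -> pp4 = 117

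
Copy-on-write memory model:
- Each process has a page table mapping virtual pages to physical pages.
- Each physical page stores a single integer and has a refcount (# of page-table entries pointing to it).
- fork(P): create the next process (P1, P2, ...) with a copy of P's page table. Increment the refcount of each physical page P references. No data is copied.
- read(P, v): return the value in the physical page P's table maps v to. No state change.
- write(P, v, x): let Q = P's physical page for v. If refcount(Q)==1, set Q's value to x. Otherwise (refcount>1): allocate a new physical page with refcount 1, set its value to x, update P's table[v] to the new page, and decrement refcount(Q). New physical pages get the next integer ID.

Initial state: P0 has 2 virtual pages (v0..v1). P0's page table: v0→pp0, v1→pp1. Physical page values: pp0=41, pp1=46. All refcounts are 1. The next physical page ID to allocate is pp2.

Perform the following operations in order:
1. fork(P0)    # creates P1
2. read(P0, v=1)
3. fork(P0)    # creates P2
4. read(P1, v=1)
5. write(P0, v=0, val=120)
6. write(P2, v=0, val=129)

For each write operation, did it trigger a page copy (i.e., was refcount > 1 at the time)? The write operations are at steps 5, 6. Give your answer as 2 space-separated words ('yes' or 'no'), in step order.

Op 1: fork(P0) -> P1. 2 ppages; refcounts: pp0:2 pp1:2
Op 2: read(P0, v1) -> 46. No state change.
Op 3: fork(P0) -> P2. 2 ppages; refcounts: pp0:3 pp1:3
Op 4: read(P1, v1) -> 46. No state change.
Op 5: write(P0, v0, 120). refcount(pp0)=3>1 -> COPY to pp2. 3 ppages; refcounts: pp0:2 pp1:3 pp2:1
Op 6: write(P2, v0, 129). refcount(pp0)=2>1 -> COPY to pp3. 4 ppages; refcounts: pp0:1 pp1:3 pp2:1 pp3:1

yes yes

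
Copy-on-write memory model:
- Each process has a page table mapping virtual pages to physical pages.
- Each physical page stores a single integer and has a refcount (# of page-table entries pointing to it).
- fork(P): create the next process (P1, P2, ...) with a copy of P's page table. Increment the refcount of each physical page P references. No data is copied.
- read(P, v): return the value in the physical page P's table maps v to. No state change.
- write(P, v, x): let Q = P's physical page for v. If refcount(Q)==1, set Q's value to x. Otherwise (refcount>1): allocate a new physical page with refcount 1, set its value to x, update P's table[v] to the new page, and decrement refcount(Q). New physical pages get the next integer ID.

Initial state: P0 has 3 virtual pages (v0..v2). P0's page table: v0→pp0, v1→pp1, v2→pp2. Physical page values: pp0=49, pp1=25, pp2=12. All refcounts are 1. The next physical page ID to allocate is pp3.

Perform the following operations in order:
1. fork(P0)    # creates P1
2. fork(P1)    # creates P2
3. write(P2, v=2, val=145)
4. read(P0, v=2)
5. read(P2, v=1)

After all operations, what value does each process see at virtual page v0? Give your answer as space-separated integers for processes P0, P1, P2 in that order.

Op 1: fork(P0) -> P1. 3 ppages; refcounts: pp0:2 pp1:2 pp2:2
Op 2: fork(P1) -> P2. 3 ppages; refcounts: pp0:3 pp1:3 pp2:3
Op 3: write(P2, v2, 145). refcount(pp2)=3>1 -> COPY to pp3. 4 ppages; refcounts: pp0:3 pp1:3 pp2:2 pp3:1
Op 4: read(P0, v2) -> 12. No state change.
Op 5: read(P2, v1) -> 25. No state change.
P0: v0 -> pp0 = 49
P1: v0 -> pp0 = 49
P2: v0 -> pp0 = 49

Answer: 49 49 49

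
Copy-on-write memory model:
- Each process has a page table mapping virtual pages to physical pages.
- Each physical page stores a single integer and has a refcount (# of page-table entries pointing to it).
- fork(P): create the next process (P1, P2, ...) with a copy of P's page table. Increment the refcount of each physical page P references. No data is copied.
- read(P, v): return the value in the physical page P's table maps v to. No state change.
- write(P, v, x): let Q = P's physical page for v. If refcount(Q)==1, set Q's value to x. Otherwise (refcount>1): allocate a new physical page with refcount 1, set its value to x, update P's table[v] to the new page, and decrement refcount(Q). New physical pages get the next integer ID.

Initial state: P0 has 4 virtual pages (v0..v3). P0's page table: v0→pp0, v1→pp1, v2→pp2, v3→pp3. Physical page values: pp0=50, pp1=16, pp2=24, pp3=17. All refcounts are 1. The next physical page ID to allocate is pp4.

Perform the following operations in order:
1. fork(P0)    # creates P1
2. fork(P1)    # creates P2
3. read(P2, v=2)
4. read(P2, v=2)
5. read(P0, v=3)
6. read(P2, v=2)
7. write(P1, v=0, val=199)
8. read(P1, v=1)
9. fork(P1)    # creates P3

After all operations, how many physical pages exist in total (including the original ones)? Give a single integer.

Op 1: fork(P0) -> P1. 4 ppages; refcounts: pp0:2 pp1:2 pp2:2 pp3:2
Op 2: fork(P1) -> P2. 4 ppages; refcounts: pp0:3 pp1:3 pp2:3 pp3:3
Op 3: read(P2, v2) -> 24. No state change.
Op 4: read(P2, v2) -> 24. No state change.
Op 5: read(P0, v3) -> 17. No state change.
Op 6: read(P2, v2) -> 24. No state change.
Op 7: write(P1, v0, 199). refcount(pp0)=3>1 -> COPY to pp4. 5 ppages; refcounts: pp0:2 pp1:3 pp2:3 pp3:3 pp4:1
Op 8: read(P1, v1) -> 16. No state change.
Op 9: fork(P1) -> P3. 5 ppages; refcounts: pp0:2 pp1:4 pp2:4 pp3:4 pp4:2

Answer: 5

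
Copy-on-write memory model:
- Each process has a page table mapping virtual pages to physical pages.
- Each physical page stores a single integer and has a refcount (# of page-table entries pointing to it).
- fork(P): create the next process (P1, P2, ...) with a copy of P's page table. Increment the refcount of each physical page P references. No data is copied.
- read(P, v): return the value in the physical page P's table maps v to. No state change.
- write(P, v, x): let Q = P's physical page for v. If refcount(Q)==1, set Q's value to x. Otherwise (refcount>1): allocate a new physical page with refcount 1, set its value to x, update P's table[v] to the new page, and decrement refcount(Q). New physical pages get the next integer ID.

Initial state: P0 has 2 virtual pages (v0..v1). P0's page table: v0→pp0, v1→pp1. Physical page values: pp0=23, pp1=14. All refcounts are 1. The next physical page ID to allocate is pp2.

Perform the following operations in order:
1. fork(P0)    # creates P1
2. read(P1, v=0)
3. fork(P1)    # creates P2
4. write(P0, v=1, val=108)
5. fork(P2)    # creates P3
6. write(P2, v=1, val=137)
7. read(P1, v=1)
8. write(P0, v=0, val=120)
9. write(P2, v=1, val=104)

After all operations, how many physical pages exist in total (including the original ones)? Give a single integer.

Op 1: fork(P0) -> P1. 2 ppages; refcounts: pp0:2 pp1:2
Op 2: read(P1, v0) -> 23. No state change.
Op 3: fork(P1) -> P2. 2 ppages; refcounts: pp0:3 pp1:3
Op 4: write(P0, v1, 108). refcount(pp1)=3>1 -> COPY to pp2. 3 ppages; refcounts: pp0:3 pp1:2 pp2:1
Op 5: fork(P2) -> P3. 3 ppages; refcounts: pp0:4 pp1:3 pp2:1
Op 6: write(P2, v1, 137). refcount(pp1)=3>1 -> COPY to pp3. 4 ppages; refcounts: pp0:4 pp1:2 pp2:1 pp3:1
Op 7: read(P1, v1) -> 14. No state change.
Op 8: write(P0, v0, 120). refcount(pp0)=4>1 -> COPY to pp4. 5 ppages; refcounts: pp0:3 pp1:2 pp2:1 pp3:1 pp4:1
Op 9: write(P2, v1, 104). refcount(pp3)=1 -> write in place. 5 ppages; refcounts: pp0:3 pp1:2 pp2:1 pp3:1 pp4:1

Answer: 5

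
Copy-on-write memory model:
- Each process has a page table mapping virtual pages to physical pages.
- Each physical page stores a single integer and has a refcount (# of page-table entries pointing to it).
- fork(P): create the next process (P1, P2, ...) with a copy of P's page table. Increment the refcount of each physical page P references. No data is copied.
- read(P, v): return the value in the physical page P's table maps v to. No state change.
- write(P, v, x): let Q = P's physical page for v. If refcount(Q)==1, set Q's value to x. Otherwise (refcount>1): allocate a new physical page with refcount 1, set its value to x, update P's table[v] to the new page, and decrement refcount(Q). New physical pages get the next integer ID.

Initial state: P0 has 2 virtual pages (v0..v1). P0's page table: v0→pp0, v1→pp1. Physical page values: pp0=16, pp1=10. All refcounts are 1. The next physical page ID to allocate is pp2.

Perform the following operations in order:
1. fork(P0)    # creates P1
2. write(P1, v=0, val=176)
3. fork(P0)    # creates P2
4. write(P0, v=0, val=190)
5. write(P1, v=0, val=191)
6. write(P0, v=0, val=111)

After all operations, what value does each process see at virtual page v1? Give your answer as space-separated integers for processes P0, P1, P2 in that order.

Answer: 10 10 10

Derivation:
Op 1: fork(P0) -> P1. 2 ppages; refcounts: pp0:2 pp1:2
Op 2: write(P1, v0, 176). refcount(pp0)=2>1 -> COPY to pp2. 3 ppages; refcounts: pp0:1 pp1:2 pp2:1
Op 3: fork(P0) -> P2. 3 ppages; refcounts: pp0:2 pp1:3 pp2:1
Op 4: write(P0, v0, 190). refcount(pp0)=2>1 -> COPY to pp3. 4 ppages; refcounts: pp0:1 pp1:3 pp2:1 pp3:1
Op 5: write(P1, v0, 191). refcount(pp2)=1 -> write in place. 4 ppages; refcounts: pp0:1 pp1:3 pp2:1 pp3:1
Op 6: write(P0, v0, 111). refcount(pp3)=1 -> write in place. 4 ppages; refcounts: pp0:1 pp1:3 pp2:1 pp3:1
P0: v1 -> pp1 = 10
P1: v1 -> pp1 = 10
P2: v1 -> pp1 = 10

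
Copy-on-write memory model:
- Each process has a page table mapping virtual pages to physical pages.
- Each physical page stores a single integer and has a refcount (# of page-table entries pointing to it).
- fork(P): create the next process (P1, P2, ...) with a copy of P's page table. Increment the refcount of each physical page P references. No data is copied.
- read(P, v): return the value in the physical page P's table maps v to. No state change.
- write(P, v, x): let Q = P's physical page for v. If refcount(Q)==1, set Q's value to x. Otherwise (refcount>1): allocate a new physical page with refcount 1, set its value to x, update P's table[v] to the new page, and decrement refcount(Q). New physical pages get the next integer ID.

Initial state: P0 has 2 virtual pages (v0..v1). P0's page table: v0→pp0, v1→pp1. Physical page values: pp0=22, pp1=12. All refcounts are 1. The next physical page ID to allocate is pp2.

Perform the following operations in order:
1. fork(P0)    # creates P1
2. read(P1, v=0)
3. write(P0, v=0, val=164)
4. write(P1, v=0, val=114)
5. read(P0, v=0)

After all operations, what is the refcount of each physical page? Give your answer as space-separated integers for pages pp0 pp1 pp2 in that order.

Answer: 1 2 1

Derivation:
Op 1: fork(P0) -> P1. 2 ppages; refcounts: pp0:2 pp1:2
Op 2: read(P1, v0) -> 22. No state change.
Op 3: write(P0, v0, 164). refcount(pp0)=2>1 -> COPY to pp2. 3 ppages; refcounts: pp0:1 pp1:2 pp2:1
Op 4: write(P1, v0, 114). refcount(pp0)=1 -> write in place. 3 ppages; refcounts: pp0:1 pp1:2 pp2:1
Op 5: read(P0, v0) -> 164. No state change.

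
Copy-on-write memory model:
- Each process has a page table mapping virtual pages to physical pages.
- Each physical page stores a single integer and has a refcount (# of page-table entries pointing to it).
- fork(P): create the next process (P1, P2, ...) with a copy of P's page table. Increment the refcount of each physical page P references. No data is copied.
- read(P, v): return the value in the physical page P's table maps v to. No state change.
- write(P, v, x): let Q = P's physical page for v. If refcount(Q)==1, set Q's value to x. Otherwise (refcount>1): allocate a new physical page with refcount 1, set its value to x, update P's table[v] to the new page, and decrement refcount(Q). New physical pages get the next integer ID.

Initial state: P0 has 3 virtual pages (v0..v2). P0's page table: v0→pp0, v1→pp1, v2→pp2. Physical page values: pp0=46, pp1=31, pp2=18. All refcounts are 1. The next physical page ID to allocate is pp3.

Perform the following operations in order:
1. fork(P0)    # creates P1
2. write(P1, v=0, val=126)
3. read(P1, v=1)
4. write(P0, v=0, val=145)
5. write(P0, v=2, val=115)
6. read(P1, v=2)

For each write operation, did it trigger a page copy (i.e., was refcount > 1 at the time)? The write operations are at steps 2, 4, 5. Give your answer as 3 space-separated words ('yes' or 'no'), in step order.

Op 1: fork(P0) -> P1. 3 ppages; refcounts: pp0:2 pp1:2 pp2:2
Op 2: write(P1, v0, 126). refcount(pp0)=2>1 -> COPY to pp3. 4 ppages; refcounts: pp0:1 pp1:2 pp2:2 pp3:1
Op 3: read(P1, v1) -> 31. No state change.
Op 4: write(P0, v0, 145). refcount(pp0)=1 -> write in place. 4 ppages; refcounts: pp0:1 pp1:2 pp2:2 pp3:1
Op 5: write(P0, v2, 115). refcount(pp2)=2>1 -> COPY to pp4. 5 ppages; refcounts: pp0:1 pp1:2 pp2:1 pp3:1 pp4:1
Op 6: read(P1, v2) -> 18. No state change.

yes no yes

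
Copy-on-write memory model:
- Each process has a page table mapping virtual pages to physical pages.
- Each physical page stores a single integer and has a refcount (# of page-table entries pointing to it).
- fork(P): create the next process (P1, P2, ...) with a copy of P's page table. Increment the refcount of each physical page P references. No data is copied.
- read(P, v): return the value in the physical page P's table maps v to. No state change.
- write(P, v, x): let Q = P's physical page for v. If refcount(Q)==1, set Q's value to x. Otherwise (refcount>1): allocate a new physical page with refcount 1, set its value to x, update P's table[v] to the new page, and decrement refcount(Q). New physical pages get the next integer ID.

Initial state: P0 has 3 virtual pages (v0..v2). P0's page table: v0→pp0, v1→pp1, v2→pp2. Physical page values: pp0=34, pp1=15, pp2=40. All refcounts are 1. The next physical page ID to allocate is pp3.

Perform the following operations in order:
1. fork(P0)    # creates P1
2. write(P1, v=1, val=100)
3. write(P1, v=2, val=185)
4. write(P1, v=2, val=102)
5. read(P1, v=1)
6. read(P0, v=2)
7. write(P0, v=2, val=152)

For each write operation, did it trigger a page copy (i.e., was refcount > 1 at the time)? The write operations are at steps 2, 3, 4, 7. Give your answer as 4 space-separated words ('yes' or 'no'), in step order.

Op 1: fork(P0) -> P1. 3 ppages; refcounts: pp0:2 pp1:2 pp2:2
Op 2: write(P1, v1, 100). refcount(pp1)=2>1 -> COPY to pp3. 4 ppages; refcounts: pp0:2 pp1:1 pp2:2 pp3:1
Op 3: write(P1, v2, 185). refcount(pp2)=2>1 -> COPY to pp4. 5 ppages; refcounts: pp0:2 pp1:1 pp2:1 pp3:1 pp4:1
Op 4: write(P1, v2, 102). refcount(pp4)=1 -> write in place. 5 ppages; refcounts: pp0:2 pp1:1 pp2:1 pp3:1 pp4:1
Op 5: read(P1, v1) -> 100. No state change.
Op 6: read(P0, v2) -> 40. No state change.
Op 7: write(P0, v2, 152). refcount(pp2)=1 -> write in place. 5 ppages; refcounts: pp0:2 pp1:1 pp2:1 pp3:1 pp4:1

yes yes no no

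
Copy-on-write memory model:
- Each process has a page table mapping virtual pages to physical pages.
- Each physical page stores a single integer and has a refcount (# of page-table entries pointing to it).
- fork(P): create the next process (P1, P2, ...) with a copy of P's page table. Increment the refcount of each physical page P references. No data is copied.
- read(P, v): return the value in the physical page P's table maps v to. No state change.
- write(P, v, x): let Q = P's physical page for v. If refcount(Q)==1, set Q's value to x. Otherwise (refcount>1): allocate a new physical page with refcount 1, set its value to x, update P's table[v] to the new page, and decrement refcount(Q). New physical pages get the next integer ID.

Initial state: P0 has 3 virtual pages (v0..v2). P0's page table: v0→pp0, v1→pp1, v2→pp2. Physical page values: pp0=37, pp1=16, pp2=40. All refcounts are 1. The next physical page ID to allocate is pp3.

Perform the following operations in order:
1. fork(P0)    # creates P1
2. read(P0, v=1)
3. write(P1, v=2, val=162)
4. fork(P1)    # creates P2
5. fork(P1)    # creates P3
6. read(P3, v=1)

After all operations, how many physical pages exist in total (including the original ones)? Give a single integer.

Op 1: fork(P0) -> P1. 3 ppages; refcounts: pp0:2 pp1:2 pp2:2
Op 2: read(P0, v1) -> 16. No state change.
Op 3: write(P1, v2, 162). refcount(pp2)=2>1 -> COPY to pp3. 4 ppages; refcounts: pp0:2 pp1:2 pp2:1 pp3:1
Op 4: fork(P1) -> P2. 4 ppages; refcounts: pp0:3 pp1:3 pp2:1 pp3:2
Op 5: fork(P1) -> P3. 4 ppages; refcounts: pp0:4 pp1:4 pp2:1 pp3:3
Op 6: read(P3, v1) -> 16. No state change.

Answer: 4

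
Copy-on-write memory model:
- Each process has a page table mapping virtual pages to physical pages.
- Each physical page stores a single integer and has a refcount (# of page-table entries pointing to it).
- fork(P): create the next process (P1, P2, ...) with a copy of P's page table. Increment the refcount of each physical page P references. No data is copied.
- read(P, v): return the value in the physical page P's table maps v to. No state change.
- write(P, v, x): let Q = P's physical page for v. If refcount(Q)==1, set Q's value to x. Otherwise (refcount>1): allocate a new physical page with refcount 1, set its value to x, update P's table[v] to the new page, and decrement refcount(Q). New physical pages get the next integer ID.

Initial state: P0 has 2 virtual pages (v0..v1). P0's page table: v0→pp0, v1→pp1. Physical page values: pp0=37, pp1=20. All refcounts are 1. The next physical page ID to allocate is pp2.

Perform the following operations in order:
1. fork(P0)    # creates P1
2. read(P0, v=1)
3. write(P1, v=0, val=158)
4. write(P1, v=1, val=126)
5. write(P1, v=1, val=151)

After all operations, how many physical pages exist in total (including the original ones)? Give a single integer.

Answer: 4

Derivation:
Op 1: fork(P0) -> P1. 2 ppages; refcounts: pp0:2 pp1:2
Op 2: read(P0, v1) -> 20. No state change.
Op 3: write(P1, v0, 158). refcount(pp0)=2>1 -> COPY to pp2. 3 ppages; refcounts: pp0:1 pp1:2 pp2:1
Op 4: write(P1, v1, 126). refcount(pp1)=2>1 -> COPY to pp3. 4 ppages; refcounts: pp0:1 pp1:1 pp2:1 pp3:1
Op 5: write(P1, v1, 151). refcount(pp3)=1 -> write in place. 4 ppages; refcounts: pp0:1 pp1:1 pp2:1 pp3:1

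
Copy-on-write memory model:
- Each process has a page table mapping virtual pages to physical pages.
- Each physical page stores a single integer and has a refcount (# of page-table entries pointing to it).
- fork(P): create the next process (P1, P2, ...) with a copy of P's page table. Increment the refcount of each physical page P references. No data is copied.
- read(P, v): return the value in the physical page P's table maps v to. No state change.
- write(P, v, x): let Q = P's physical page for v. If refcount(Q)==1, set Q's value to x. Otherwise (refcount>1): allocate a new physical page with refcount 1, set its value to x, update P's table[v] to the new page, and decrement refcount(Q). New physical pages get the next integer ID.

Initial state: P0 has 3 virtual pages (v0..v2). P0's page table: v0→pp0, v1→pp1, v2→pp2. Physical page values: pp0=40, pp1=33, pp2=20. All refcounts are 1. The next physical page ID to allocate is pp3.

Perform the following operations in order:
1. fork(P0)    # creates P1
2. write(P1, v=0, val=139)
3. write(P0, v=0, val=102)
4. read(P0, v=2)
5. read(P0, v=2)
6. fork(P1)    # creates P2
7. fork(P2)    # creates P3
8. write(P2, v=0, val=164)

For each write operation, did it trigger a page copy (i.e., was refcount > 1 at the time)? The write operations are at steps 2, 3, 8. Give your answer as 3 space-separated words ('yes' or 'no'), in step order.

Op 1: fork(P0) -> P1. 3 ppages; refcounts: pp0:2 pp1:2 pp2:2
Op 2: write(P1, v0, 139). refcount(pp0)=2>1 -> COPY to pp3. 4 ppages; refcounts: pp0:1 pp1:2 pp2:2 pp3:1
Op 3: write(P0, v0, 102). refcount(pp0)=1 -> write in place. 4 ppages; refcounts: pp0:1 pp1:2 pp2:2 pp3:1
Op 4: read(P0, v2) -> 20. No state change.
Op 5: read(P0, v2) -> 20. No state change.
Op 6: fork(P1) -> P2. 4 ppages; refcounts: pp0:1 pp1:3 pp2:3 pp3:2
Op 7: fork(P2) -> P3. 4 ppages; refcounts: pp0:1 pp1:4 pp2:4 pp3:3
Op 8: write(P2, v0, 164). refcount(pp3)=3>1 -> COPY to pp4. 5 ppages; refcounts: pp0:1 pp1:4 pp2:4 pp3:2 pp4:1

yes no yes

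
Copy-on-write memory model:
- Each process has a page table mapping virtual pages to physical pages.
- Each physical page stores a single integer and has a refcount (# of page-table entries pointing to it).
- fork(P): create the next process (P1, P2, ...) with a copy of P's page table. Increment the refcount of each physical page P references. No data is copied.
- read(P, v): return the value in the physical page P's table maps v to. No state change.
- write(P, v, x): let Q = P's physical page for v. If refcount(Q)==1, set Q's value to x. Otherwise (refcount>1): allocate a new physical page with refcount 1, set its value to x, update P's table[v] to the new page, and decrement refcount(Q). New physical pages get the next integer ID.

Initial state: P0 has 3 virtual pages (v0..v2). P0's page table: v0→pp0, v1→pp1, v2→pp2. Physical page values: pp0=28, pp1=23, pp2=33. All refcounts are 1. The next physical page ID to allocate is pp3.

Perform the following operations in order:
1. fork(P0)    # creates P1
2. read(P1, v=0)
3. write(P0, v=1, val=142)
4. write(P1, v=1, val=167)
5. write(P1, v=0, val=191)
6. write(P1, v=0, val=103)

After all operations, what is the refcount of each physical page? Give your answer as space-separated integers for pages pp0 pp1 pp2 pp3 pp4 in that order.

Op 1: fork(P0) -> P1. 3 ppages; refcounts: pp0:2 pp1:2 pp2:2
Op 2: read(P1, v0) -> 28. No state change.
Op 3: write(P0, v1, 142). refcount(pp1)=2>1 -> COPY to pp3. 4 ppages; refcounts: pp0:2 pp1:1 pp2:2 pp3:1
Op 4: write(P1, v1, 167). refcount(pp1)=1 -> write in place. 4 ppages; refcounts: pp0:2 pp1:1 pp2:2 pp3:1
Op 5: write(P1, v0, 191). refcount(pp0)=2>1 -> COPY to pp4. 5 ppages; refcounts: pp0:1 pp1:1 pp2:2 pp3:1 pp4:1
Op 6: write(P1, v0, 103). refcount(pp4)=1 -> write in place. 5 ppages; refcounts: pp0:1 pp1:1 pp2:2 pp3:1 pp4:1

Answer: 1 1 2 1 1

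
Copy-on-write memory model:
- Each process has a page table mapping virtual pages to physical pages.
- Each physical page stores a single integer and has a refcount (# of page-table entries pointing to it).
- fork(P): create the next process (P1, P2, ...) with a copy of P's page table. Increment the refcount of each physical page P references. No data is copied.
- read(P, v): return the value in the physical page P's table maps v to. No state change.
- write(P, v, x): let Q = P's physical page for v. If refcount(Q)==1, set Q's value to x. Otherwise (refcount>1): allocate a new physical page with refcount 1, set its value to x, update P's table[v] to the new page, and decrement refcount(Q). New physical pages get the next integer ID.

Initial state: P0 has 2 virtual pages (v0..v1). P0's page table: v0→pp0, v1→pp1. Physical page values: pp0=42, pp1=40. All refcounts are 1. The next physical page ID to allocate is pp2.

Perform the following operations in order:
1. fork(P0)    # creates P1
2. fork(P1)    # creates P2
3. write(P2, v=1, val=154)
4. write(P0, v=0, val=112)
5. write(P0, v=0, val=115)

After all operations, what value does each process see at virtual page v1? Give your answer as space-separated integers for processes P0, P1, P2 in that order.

Answer: 40 40 154

Derivation:
Op 1: fork(P0) -> P1. 2 ppages; refcounts: pp0:2 pp1:2
Op 2: fork(P1) -> P2. 2 ppages; refcounts: pp0:3 pp1:3
Op 3: write(P2, v1, 154). refcount(pp1)=3>1 -> COPY to pp2. 3 ppages; refcounts: pp0:3 pp1:2 pp2:1
Op 4: write(P0, v0, 112). refcount(pp0)=3>1 -> COPY to pp3. 4 ppages; refcounts: pp0:2 pp1:2 pp2:1 pp3:1
Op 5: write(P0, v0, 115). refcount(pp3)=1 -> write in place. 4 ppages; refcounts: pp0:2 pp1:2 pp2:1 pp3:1
P0: v1 -> pp1 = 40
P1: v1 -> pp1 = 40
P2: v1 -> pp2 = 154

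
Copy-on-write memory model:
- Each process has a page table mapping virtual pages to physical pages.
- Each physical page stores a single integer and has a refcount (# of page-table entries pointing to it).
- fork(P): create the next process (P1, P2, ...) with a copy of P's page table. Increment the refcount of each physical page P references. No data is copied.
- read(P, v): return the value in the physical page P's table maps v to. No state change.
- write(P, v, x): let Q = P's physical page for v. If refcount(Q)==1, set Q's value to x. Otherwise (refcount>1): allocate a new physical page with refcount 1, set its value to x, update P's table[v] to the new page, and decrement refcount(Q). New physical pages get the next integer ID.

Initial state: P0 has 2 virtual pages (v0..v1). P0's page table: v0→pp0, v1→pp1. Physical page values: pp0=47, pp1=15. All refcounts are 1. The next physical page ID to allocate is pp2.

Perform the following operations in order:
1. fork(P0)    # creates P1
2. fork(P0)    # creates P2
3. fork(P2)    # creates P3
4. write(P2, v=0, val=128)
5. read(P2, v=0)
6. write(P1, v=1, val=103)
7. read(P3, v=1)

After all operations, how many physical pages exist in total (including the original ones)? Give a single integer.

Answer: 4

Derivation:
Op 1: fork(P0) -> P1. 2 ppages; refcounts: pp0:2 pp1:2
Op 2: fork(P0) -> P2. 2 ppages; refcounts: pp0:3 pp1:3
Op 3: fork(P2) -> P3. 2 ppages; refcounts: pp0:4 pp1:4
Op 4: write(P2, v0, 128). refcount(pp0)=4>1 -> COPY to pp2. 3 ppages; refcounts: pp0:3 pp1:4 pp2:1
Op 5: read(P2, v0) -> 128. No state change.
Op 6: write(P1, v1, 103). refcount(pp1)=4>1 -> COPY to pp3. 4 ppages; refcounts: pp0:3 pp1:3 pp2:1 pp3:1
Op 7: read(P3, v1) -> 15. No state change.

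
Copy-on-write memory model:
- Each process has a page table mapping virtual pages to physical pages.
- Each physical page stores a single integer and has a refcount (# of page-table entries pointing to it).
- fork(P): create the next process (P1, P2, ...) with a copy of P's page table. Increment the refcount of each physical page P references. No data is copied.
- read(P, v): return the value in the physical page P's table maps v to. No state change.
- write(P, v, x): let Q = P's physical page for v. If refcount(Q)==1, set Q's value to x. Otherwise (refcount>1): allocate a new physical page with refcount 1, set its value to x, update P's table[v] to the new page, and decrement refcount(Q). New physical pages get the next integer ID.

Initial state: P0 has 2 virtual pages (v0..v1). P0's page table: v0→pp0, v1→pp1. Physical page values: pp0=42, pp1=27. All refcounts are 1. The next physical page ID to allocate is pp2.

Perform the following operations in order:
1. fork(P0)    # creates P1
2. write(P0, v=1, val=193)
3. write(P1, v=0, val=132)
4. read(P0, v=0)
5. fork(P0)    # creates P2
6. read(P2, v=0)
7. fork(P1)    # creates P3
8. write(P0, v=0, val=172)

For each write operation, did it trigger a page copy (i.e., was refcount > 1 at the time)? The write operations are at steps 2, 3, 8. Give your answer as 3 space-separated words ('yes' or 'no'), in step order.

Op 1: fork(P0) -> P1. 2 ppages; refcounts: pp0:2 pp1:2
Op 2: write(P0, v1, 193). refcount(pp1)=2>1 -> COPY to pp2. 3 ppages; refcounts: pp0:2 pp1:1 pp2:1
Op 3: write(P1, v0, 132). refcount(pp0)=2>1 -> COPY to pp3. 4 ppages; refcounts: pp0:1 pp1:1 pp2:1 pp3:1
Op 4: read(P0, v0) -> 42. No state change.
Op 5: fork(P0) -> P2. 4 ppages; refcounts: pp0:2 pp1:1 pp2:2 pp3:1
Op 6: read(P2, v0) -> 42. No state change.
Op 7: fork(P1) -> P3. 4 ppages; refcounts: pp0:2 pp1:2 pp2:2 pp3:2
Op 8: write(P0, v0, 172). refcount(pp0)=2>1 -> COPY to pp4. 5 ppages; refcounts: pp0:1 pp1:2 pp2:2 pp3:2 pp4:1

yes yes yes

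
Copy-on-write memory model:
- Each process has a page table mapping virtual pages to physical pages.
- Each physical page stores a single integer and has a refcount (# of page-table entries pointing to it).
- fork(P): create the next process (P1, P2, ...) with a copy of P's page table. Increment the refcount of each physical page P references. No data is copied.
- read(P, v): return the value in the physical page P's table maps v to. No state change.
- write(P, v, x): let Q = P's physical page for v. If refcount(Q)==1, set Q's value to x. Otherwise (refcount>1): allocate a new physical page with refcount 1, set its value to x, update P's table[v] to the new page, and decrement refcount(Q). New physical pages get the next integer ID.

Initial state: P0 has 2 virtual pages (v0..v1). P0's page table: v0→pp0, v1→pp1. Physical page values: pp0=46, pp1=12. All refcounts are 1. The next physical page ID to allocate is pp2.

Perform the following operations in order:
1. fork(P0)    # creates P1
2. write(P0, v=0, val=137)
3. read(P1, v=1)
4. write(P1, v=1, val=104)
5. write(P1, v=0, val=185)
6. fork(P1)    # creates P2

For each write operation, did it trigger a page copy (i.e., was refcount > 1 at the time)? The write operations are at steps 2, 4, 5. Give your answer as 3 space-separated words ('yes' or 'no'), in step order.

Op 1: fork(P0) -> P1. 2 ppages; refcounts: pp0:2 pp1:2
Op 2: write(P0, v0, 137). refcount(pp0)=2>1 -> COPY to pp2. 3 ppages; refcounts: pp0:1 pp1:2 pp2:1
Op 3: read(P1, v1) -> 12. No state change.
Op 4: write(P1, v1, 104). refcount(pp1)=2>1 -> COPY to pp3. 4 ppages; refcounts: pp0:1 pp1:1 pp2:1 pp3:1
Op 5: write(P1, v0, 185). refcount(pp0)=1 -> write in place. 4 ppages; refcounts: pp0:1 pp1:1 pp2:1 pp3:1
Op 6: fork(P1) -> P2. 4 ppages; refcounts: pp0:2 pp1:1 pp2:1 pp3:2

yes yes no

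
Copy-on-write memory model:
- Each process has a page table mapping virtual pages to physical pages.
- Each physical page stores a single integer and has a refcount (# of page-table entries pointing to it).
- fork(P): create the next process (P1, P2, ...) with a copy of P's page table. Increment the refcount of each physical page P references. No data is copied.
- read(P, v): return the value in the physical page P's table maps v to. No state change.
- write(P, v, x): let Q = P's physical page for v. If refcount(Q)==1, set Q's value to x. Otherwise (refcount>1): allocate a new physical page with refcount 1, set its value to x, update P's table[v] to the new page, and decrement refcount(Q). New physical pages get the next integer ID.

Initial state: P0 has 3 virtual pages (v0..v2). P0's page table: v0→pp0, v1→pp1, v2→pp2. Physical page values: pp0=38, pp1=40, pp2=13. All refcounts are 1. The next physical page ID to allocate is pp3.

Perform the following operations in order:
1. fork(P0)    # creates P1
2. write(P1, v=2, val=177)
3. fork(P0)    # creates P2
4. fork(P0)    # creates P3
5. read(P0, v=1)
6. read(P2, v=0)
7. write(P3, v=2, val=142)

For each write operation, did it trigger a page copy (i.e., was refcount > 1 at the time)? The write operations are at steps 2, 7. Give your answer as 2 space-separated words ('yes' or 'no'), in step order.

Op 1: fork(P0) -> P1. 3 ppages; refcounts: pp0:2 pp1:2 pp2:2
Op 2: write(P1, v2, 177). refcount(pp2)=2>1 -> COPY to pp3. 4 ppages; refcounts: pp0:2 pp1:2 pp2:1 pp3:1
Op 3: fork(P0) -> P2. 4 ppages; refcounts: pp0:3 pp1:3 pp2:2 pp3:1
Op 4: fork(P0) -> P3. 4 ppages; refcounts: pp0:4 pp1:4 pp2:3 pp3:1
Op 5: read(P0, v1) -> 40. No state change.
Op 6: read(P2, v0) -> 38. No state change.
Op 7: write(P3, v2, 142). refcount(pp2)=3>1 -> COPY to pp4. 5 ppages; refcounts: pp0:4 pp1:4 pp2:2 pp3:1 pp4:1

yes yes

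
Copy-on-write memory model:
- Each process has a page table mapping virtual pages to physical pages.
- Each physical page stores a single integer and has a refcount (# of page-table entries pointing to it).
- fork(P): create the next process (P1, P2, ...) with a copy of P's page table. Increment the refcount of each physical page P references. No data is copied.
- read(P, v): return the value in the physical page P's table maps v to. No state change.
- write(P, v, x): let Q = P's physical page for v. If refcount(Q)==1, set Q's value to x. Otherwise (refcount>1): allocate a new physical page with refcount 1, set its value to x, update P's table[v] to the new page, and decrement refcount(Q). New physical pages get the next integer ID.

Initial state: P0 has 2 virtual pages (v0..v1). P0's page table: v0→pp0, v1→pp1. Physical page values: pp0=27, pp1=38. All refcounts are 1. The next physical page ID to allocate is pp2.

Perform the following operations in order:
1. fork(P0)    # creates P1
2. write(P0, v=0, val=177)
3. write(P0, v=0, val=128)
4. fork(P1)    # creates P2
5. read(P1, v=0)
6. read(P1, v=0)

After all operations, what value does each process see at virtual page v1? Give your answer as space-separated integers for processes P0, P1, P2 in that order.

Op 1: fork(P0) -> P1. 2 ppages; refcounts: pp0:2 pp1:2
Op 2: write(P0, v0, 177). refcount(pp0)=2>1 -> COPY to pp2. 3 ppages; refcounts: pp0:1 pp1:2 pp2:1
Op 3: write(P0, v0, 128). refcount(pp2)=1 -> write in place. 3 ppages; refcounts: pp0:1 pp1:2 pp2:1
Op 4: fork(P1) -> P2. 3 ppages; refcounts: pp0:2 pp1:3 pp2:1
Op 5: read(P1, v0) -> 27. No state change.
Op 6: read(P1, v0) -> 27. No state change.
P0: v1 -> pp1 = 38
P1: v1 -> pp1 = 38
P2: v1 -> pp1 = 38

Answer: 38 38 38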